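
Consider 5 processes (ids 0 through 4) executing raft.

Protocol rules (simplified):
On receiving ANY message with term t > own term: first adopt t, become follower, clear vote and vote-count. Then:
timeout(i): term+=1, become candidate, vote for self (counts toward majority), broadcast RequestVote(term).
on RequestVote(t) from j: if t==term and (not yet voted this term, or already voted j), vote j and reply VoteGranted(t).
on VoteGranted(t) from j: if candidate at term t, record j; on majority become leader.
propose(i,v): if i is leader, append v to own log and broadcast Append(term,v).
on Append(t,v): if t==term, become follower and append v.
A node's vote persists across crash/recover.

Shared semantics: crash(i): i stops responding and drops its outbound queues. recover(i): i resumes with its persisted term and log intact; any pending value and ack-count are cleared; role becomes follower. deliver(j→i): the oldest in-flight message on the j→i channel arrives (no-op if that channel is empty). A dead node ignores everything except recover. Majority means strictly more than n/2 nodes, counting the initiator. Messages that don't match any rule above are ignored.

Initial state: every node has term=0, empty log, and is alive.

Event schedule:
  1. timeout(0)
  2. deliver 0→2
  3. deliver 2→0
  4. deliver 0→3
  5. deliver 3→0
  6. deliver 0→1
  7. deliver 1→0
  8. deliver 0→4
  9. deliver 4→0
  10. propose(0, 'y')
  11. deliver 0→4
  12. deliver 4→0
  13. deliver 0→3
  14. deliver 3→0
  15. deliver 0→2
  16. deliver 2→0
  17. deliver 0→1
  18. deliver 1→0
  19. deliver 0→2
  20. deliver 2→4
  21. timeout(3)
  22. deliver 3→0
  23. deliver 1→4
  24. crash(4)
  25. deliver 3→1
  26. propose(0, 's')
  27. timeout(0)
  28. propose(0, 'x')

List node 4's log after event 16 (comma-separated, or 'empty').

1. timeout(0):  <0:cand t1 ->
2. deliver 0→2:  <2:foll t1 ->
3. deliver 2→0:  nop
4. deliver 0→3:  <3:foll t1 ->
5. deliver 3→0:  <0:lead t1 ->
6. deliver 0→1:  <1:foll t1 ->
7. deliver 1→0:  nop
8. deliver 0→4:  <4:foll t1 ->
9. deliver 4→0:  nop
10. propose(0,'y'):  <0:lead t1 y>
11. deliver 0→4:  <4:foll t1 y>
12. deliver 4→0:  nop
13. deliver 0→3:  <3:foll t1 y>
14. deliver 3→0:  nop
15. deliver 0→2:  <2:foll t1 y>
16. deliver 2→0:  nop

y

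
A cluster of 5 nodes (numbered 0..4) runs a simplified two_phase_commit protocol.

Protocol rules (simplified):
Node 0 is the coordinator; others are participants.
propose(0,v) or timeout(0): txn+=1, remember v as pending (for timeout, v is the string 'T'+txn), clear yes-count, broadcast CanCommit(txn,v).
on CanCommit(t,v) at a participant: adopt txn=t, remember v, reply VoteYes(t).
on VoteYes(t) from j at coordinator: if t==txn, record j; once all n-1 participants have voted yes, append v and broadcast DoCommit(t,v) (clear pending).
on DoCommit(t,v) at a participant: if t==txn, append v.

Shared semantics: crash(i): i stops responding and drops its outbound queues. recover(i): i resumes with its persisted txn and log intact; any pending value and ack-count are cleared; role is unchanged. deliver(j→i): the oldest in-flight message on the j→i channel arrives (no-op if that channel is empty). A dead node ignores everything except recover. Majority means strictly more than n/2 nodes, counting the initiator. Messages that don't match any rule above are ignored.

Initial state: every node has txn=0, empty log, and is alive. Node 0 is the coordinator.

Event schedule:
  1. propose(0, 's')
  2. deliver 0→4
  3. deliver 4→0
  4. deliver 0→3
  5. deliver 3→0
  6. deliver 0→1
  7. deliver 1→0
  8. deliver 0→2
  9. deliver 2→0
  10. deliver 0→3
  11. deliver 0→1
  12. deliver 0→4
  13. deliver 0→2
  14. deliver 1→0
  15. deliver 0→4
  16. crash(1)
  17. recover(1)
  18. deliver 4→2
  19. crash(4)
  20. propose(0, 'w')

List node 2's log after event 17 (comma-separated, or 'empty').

s

after 1 — propose(0,'s'): n0:coor/t1/[-]
after 2 — deliver 0→4: n4:part/t1/[-]
after 3 — deliver 4→0: ·
after 4 — deliver 0→3: n3:part/t1/[-]
after 5 — deliver 3→0: ·
after 6 — deliver 0→1: n1:part/t1/[-]
after 7 — deliver 1→0: ·
after 8 — deliver 0→2: n2:part/t1/[-]
after 9 — deliver 2→0: n0:coor/t1/[s]
after 10 — deliver 0→3: n3:part/t1/[s]
after 11 — deliver 0→1: n1:part/t1/[s]
after 12 — deliver 0→4: n4:part/t1/[s]
after 13 — deliver 0→2: n2:part/t1/[s]
after 14 — deliver 1→0: ·
after 15 — deliver 0→4: ·
after 16 — crash(1): n1:✗part/t1/[s]
after 17 — recover(1): n1:part/t1/[s]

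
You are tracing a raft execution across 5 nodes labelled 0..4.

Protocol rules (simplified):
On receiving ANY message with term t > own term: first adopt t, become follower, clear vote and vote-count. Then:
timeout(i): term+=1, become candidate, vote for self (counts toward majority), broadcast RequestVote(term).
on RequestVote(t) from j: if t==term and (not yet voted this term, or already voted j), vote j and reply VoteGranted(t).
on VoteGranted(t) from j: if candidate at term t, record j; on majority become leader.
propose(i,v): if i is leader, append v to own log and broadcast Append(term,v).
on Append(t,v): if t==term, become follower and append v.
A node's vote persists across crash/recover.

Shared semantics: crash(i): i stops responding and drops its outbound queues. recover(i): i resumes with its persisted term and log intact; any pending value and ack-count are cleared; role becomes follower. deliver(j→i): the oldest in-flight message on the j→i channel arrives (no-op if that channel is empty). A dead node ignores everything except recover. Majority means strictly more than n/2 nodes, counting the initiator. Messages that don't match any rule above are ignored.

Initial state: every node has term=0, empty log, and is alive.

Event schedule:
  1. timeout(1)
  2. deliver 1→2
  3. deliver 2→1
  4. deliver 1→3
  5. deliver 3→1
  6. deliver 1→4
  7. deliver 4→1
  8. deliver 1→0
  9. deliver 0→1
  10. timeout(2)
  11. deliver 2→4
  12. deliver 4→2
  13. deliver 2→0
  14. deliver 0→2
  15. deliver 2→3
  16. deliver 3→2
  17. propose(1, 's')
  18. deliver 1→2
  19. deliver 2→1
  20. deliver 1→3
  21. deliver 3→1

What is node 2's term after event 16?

after 1 — timeout(1): n1:cand/t1/[-]
after 2 — deliver 1→2: n2:foll/t1/[-]
after 3 — deliver 2→1: ·
after 4 — deliver 1→3: n3:foll/t1/[-]
after 5 — deliver 3→1: n1:lead/t1/[-]
after 6 — deliver 1→4: n4:foll/t1/[-]
after 7 — deliver 4→1: ·
after 8 — deliver 1→0: n0:foll/t1/[-]
after 9 — deliver 0→1: ·
after 10 — timeout(2): n2:cand/t2/[-]
after 11 — deliver 2→4: n4:foll/t2/[-]
after 12 — deliver 4→2: ·
after 13 — deliver 2→0: n0:foll/t2/[-]
after 14 — deliver 0→2: n2:lead/t2/[-]
after 15 — deliver 2→3: n3:foll/t2/[-]
after 16 — deliver 3→2: ·

2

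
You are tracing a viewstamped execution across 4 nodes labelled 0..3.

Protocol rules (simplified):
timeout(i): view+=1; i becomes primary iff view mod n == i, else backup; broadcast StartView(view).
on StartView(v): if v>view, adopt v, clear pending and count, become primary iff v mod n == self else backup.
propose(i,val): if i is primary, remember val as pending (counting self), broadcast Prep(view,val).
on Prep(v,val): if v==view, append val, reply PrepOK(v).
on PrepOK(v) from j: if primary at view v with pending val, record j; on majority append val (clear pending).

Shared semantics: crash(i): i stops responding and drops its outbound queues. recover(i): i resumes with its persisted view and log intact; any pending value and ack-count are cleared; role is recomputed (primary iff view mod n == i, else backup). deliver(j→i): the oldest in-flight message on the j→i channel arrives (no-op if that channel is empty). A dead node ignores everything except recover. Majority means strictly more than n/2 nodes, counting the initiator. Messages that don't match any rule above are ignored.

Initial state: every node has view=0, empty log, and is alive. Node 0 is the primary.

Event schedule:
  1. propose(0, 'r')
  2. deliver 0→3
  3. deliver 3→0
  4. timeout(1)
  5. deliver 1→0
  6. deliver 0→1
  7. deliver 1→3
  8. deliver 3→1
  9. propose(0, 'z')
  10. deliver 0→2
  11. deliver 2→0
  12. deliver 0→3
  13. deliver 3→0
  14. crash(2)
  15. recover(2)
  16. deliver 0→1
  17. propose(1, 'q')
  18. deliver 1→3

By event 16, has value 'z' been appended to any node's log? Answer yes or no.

no

1. propose(0,'r'):  nop
2. deliver 0→3:  <3:back v0 r>
3. deliver 3→0:  nop
4. timeout(1):  <1:prim v1 ->
5. deliver 1→0:  <0:back v1 ->
6. deliver 0→1:  nop
7. deliver 1→3:  <3:back v1 r>
8. deliver 3→1:  nop
9. propose(0,'z'):  nop
10. deliver 0→2:  <2:back v0 r>
11. deliver 2→0:  nop
12. deliver 0→3:  nop
13. deliver 3→0:  nop
14. crash(2):  <2:✗back v0 r>
15. recover(2):  <2:back v0 r>
16. deliver 0→1:  nop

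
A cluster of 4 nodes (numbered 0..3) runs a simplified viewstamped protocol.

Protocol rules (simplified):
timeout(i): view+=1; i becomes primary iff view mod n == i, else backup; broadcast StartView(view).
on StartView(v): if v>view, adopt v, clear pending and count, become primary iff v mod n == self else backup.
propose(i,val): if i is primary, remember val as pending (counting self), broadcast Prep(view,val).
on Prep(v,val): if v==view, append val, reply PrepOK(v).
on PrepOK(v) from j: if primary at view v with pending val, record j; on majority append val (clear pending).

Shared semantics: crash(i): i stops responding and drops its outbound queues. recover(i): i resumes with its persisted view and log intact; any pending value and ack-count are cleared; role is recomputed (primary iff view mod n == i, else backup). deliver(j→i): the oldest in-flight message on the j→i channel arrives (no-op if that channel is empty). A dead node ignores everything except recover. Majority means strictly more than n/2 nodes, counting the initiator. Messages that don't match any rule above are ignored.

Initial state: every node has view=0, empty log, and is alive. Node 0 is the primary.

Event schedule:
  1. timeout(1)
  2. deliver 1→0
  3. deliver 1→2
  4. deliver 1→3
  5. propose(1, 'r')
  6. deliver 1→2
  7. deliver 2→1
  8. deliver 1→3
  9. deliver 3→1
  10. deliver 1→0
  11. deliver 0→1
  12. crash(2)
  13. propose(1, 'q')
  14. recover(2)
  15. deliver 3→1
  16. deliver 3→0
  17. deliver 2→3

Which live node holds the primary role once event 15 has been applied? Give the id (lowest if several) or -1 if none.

[1] timeout(1) → N1(prim v1 [-])
[2] deliver 1→0 → N0(back v1 [-])
[3] deliver 1→2 → N2(back v1 [-])
[4] deliver 1→3 → N3(back v1 [-])
[5] propose(1,'r') → ∅
[6] deliver 1→2 → N2(back v1 [r])
[7] deliver 2→1 → ∅
[8] deliver 1→3 → N3(back v1 [r])
[9] deliver 3→1 → N1(prim v1 [r])
[10] deliver 1→0 → N0(back v1 [r])
[11] deliver 0→1 → ∅
[12] crash(2) → N2(✗back v1 [r])
[13] propose(1,'q') → ∅
[14] recover(2) → N2(back v1 [r])
[15] deliver 3→1 → ∅

1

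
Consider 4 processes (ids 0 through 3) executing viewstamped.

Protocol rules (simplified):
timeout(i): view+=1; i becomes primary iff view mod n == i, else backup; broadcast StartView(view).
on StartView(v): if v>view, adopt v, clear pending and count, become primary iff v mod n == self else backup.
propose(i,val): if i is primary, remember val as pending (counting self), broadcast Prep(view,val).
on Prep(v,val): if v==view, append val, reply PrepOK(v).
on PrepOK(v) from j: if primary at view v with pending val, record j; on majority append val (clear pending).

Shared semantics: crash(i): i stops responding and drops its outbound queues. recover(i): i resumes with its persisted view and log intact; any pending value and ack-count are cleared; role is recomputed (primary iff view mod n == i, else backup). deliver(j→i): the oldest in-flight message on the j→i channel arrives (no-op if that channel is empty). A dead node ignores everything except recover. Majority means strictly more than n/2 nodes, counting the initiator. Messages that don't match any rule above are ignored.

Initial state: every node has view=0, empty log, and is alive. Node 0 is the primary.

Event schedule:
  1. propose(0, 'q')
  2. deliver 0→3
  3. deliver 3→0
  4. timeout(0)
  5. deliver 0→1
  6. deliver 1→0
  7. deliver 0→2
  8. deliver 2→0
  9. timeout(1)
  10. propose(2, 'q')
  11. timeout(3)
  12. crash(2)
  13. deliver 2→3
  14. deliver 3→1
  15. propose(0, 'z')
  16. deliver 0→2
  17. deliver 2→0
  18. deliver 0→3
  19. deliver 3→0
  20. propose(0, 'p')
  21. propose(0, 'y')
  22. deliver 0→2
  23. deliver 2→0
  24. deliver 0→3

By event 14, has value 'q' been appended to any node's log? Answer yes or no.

yes

[1] propose(0,'q') → ∅
[2] deliver 0→3 → N3(back v0 [q])
[3] deliver 3→0 → ∅
[4] timeout(0) → N0(back v1 [-])
[5] deliver 0→1 → N1(back v0 [q])
[6] deliver 1→0 → ∅
[7] deliver 0→2 → N2(back v0 [q])
[8] deliver 2→0 → ∅
[9] timeout(1) → N1(prim v1 [q])
[10] propose(2,'q') → ∅
[11] timeout(3) → N3(back v1 [q])
[12] crash(2) → N2(✗back v0 [q])
[13] deliver 2→3 → ∅
[14] deliver 3→1 → ∅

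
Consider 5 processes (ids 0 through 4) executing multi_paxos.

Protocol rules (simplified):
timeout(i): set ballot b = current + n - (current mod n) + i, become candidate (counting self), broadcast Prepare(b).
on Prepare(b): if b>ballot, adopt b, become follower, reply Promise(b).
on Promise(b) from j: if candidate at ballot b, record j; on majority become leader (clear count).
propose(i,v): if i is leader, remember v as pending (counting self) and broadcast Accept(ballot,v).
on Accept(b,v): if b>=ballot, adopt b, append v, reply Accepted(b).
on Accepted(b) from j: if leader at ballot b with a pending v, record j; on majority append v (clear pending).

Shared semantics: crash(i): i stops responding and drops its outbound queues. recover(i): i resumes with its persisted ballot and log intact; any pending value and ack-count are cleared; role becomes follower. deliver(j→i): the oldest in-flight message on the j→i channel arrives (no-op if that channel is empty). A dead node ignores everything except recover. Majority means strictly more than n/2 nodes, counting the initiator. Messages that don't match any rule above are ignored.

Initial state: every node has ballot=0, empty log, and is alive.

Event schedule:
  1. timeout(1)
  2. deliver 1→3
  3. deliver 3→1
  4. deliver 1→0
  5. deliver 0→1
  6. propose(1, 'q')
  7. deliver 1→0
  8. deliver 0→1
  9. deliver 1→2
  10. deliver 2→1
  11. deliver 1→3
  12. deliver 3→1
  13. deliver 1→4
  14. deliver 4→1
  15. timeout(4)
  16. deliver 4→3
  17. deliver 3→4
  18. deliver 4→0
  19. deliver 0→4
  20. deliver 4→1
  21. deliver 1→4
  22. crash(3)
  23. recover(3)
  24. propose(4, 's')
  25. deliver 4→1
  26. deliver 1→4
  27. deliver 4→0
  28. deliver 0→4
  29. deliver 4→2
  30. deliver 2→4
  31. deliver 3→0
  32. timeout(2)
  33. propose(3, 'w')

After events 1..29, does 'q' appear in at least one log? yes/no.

after 1 — timeout(1): n1:cand/b6/[-]
after 2 — deliver 1→3: n3:foll/b6/[-]
after 3 — deliver 3→1: ·
after 4 — deliver 1→0: n0:foll/b6/[-]
after 5 — deliver 0→1: n1:lead/b6/[-]
after 6 — propose(1,'q'): ·
after 7 — deliver 1→0: n0:foll/b6/[q]
after 8 — deliver 0→1: ·
after 9 — deliver 1→2: n2:foll/b6/[-]
after 10 — deliver 2→1: ·
after 11 — deliver 1→3: n3:foll/b6/[q]
after 12 — deliver 3→1: n1:lead/b6/[q]
after 13 — deliver 1→4: n4:foll/b6/[-]
after 14 — deliver 4→1: ·
after 15 — timeout(4): n4:cand/b14/[-]
after 16 — deliver 4→3: n3:foll/b14/[q]
after 17 — deliver 3→4: ·
after 18 — deliver 4→0: n0:foll/b14/[q]
after 19 — deliver 0→4: n4:lead/b14/[-]
after 20 — deliver 4→1: n1:foll/b14/[q]
after 21 — deliver 1→4: ·
after 22 — crash(3): n3:✗foll/b14/[q]
after 23 — recover(3): n3:foll/b14/[q]
after 24 — propose(4,'s'): ·
after 25 — deliver 4→1: n1:foll/b14/[q,s]
after 26 — deliver 1→4: ·
after 27 — deliver 4→0: n0:foll/b14/[q,s]
after 28 — deliver 0→4: ·
after 29 — deliver 4→2: n2:foll/b14/[-]

yes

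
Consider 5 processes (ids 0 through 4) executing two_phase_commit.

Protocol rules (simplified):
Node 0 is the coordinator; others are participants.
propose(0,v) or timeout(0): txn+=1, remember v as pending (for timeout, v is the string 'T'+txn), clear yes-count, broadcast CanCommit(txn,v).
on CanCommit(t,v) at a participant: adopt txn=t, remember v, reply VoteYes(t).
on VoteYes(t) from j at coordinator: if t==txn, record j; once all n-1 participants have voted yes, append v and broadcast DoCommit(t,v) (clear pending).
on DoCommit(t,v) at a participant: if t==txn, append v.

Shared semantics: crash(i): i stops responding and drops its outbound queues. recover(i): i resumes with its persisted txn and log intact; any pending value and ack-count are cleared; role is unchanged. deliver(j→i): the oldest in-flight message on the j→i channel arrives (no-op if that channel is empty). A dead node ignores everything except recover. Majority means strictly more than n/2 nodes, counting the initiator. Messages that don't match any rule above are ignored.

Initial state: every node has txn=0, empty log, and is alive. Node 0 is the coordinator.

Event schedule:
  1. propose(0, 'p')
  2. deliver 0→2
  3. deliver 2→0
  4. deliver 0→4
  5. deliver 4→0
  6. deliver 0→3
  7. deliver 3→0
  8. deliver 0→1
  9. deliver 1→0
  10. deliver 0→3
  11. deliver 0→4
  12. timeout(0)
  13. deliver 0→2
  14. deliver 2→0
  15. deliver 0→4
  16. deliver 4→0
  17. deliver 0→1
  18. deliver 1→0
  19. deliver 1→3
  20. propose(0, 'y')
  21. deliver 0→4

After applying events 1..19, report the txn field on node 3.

1. propose(0,'p'):  <0:coor t1 ->
2. deliver 0→2:  <2:part t1 ->
3. deliver 2→0:  nop
4. deliver 0→4:  <4:part t1 ->
5. deliver 4→0:  nop
6. deliver 0→3:  <3:part t1 ->
7. deliver 3→0:  nop
8. deliver 0→1:  <1:part t1 ->
9. deliver 1→0:  <0:coor t1 p>
10. deliver 0→3:  <3:part t1 p>
11. deliver 0→4:  <4:part t1 p>
12. timeout(0):  <0:coor t2 p>
13. deliver 0→2:  <2:part t1 p>
14. deliver 2→0:  nop
15. deliver 0→4:  <4:part t2 p>
16. deliver 4→0:  nop
17. deliver 0→1:  <1:part t1 p>
18. deliver 1→0:  nop
19. deliver 1→3:  nop

1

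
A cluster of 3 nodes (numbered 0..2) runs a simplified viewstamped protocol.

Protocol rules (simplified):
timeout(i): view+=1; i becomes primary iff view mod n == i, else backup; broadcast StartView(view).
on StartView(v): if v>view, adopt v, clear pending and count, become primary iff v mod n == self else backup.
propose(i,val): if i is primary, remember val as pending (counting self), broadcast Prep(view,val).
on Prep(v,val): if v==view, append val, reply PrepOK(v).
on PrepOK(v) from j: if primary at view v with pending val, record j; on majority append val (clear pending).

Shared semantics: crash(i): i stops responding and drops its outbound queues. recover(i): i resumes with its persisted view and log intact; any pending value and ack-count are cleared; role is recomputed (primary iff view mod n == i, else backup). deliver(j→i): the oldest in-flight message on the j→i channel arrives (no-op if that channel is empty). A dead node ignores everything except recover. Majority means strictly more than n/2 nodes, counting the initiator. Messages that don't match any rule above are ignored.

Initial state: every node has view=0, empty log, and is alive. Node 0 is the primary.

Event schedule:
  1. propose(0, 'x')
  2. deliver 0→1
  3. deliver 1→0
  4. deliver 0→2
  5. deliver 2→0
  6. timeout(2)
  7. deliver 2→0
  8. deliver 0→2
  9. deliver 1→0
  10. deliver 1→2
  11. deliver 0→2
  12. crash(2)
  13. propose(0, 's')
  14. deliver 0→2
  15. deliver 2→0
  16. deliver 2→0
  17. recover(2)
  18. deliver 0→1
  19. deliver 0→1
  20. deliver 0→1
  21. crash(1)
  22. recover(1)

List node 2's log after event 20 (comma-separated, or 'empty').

[1] propose(0,'x') → ∅
[2] deliver 0→1 → N1(back v0 [x])
[3] deliver 1→0 → N0(prim v0 [x])
[4] deliver 0→2 → N2(back v0 [x])
[5] deliver 2→0 → ∅
[6] timeout(2) → N2(back v1 [x])
[7] deliver 2→0 → N0(back v1 [x])
[8] deliver 0→2 → ∅
[9] deliver 1→0 → ∅
[10] deliver 1→2 → ∅
[11] deliver 0→2 → ∅
[12] crash(2) → N2(✗back v1 [x])
[13] propose(0,'s') → ∅
[14] deliver 0→2 → ∅
[15] deliver 2→0 → ∅
[16] deliver 2→0 → ∅
[17] recover(2) → N2(back v1 [x])
[18] deliver 0→1 → ∅
[19] deliver 0→1 → ∅
[20] deliver 0→1 → ∅

x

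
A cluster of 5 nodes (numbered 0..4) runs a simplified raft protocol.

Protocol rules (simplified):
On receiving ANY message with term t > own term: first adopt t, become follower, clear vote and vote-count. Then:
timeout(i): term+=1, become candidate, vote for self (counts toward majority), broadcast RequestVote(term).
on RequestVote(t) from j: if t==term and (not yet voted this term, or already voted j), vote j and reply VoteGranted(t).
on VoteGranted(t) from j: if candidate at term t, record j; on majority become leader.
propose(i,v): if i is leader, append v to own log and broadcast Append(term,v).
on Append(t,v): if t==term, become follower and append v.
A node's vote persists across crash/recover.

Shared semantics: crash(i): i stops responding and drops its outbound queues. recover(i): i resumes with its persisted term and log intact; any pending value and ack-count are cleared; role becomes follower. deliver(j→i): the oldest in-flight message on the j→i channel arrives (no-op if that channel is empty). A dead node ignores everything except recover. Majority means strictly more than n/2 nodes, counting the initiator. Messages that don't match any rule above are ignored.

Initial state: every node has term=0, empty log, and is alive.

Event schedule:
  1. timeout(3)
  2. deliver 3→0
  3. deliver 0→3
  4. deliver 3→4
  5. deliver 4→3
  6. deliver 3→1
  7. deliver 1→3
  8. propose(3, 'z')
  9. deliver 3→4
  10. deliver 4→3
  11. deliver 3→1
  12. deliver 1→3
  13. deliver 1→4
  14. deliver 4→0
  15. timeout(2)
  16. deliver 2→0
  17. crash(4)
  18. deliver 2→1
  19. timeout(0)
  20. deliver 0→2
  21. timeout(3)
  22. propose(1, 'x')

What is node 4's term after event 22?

1

[1] timeout(3) → N3(cand t1 [-])
[2] deliver 3→0 → N0(foll t1 [-])
[3] deliver 0→3 → ∅
[4] deliver 3→4 → N4(foll t1 [-])
[5] deliver 4→3 → N3(lead t1 [-])
[6] deliver 3→1 → N1(foll t1 [-])
[7] deliver 1→3 → ∅
[8] propose(3,'z') → N3(lead t1 [z])
[9] deliver 3→4 → N4(foll t1 [z])
[10] deliver 4→3 → ∅
[11] deliver 3→1 → N1(foll t1 [z])
[12] deliver 1→3 → ∅
[13] deliver 1→4 → ∅
[14] deliver 4→0 → ∅
[15] timeout(2) → N2(cand t1 [-])
[16] deliver 2→0 → ∅
[17] crash(4) → N4(✗foll t1 [z])
[18] deliver 2→1 → ∅
[19] timeout(0) → N0(cand t2 [-])
[20] deliver 0→2 → N2(foll t2 [-])
[21] timeout(3) → N3(cand t2 [z])
[22] propose(1,'x') → ∅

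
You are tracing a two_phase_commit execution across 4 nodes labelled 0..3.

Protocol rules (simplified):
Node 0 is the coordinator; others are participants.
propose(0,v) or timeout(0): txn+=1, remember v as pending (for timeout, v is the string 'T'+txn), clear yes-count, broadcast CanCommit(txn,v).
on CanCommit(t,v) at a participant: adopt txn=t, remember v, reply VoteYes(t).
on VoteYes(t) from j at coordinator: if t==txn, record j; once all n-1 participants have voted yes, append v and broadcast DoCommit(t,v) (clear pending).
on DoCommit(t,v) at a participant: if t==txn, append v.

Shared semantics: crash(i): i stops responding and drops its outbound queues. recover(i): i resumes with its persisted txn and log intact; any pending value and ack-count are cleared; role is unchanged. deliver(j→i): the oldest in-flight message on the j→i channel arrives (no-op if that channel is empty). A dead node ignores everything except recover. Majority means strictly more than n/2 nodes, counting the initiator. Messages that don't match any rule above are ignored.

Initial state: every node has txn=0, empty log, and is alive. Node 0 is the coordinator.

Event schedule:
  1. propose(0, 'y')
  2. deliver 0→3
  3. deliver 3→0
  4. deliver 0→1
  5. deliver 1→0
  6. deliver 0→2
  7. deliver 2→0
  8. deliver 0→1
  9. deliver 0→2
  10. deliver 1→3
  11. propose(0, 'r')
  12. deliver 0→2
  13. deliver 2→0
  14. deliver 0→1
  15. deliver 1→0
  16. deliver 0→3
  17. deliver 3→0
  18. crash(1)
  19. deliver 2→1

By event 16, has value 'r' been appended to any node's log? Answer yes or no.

no

after 1 — propose(0,'y'): n0:coor/t1/[-]
after 2 — deliver 0→3: n3:part/t1/[-]
after 3 — deliver 3→0: ·
after 4 — deliver 0→1: n1:part/t1/[-]
after 5 — deliver 1→0: ·
after 6 — deliver 0→2: n2:part/t1/[-]
after 7 — deliver 2→0: n0:coor/t1/[y]
after 8 — deliver 0→1: n1:part/t1/[y]
after 9 — deliver 0→2: n2:part/t1/[y]
after 10 — deliver 1→3: ·
after 11 — propose(0,'r'): n0:coor/t2/[y]
after 12 — deliver 0→2: n2:part/t2/[y]
after 13 — deliver 2→0: ·
after 14 — deliver 0→1: n1:part/t2/[y]
after 15 — deliver 1→0: ·
after 16 — deliver 0→3: n3:part/t1/[y]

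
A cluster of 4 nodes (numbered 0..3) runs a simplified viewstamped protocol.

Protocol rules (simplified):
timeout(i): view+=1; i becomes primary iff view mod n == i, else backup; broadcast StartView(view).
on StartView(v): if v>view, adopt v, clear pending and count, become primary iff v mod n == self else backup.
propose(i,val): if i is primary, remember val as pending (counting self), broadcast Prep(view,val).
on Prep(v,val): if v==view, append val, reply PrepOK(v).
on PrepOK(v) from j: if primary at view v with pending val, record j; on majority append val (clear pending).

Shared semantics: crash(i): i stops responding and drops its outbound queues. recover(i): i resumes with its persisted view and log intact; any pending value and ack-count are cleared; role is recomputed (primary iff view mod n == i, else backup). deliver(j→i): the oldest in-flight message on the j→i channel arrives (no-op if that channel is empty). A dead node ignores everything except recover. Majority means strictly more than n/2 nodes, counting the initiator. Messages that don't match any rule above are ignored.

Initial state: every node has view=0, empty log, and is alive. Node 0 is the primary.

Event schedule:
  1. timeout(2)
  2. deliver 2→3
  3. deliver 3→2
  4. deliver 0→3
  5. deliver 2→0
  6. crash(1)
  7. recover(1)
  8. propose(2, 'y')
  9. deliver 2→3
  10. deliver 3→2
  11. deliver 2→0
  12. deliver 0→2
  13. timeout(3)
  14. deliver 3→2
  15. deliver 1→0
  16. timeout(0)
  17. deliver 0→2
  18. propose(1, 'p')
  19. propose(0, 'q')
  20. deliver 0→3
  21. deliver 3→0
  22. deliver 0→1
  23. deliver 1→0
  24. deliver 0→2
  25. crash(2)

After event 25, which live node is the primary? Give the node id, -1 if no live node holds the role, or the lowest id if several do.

-1

step 1 timeout(2): 2={back,v=1,log=-}
step 2 deliver 2→3: 3={back,v=1,log=-}
step 3 deliver 3→2: —
step 4 deliver 0→3: —
step 5 deliver 2→0: 0={back,v=1,log=-}
step 6 crash(1): 1={✗back,v=0,log=-}
step 7 recover(1): 1={back,v=0,log=-}
step 8 propose(2,'y'): —
step 9 deliver 2→3: —
step 10 deliver 3→2: —
step 11 deliver 2→0: —
step 12 deliver 0→2: —
step 13 timeout(3): 3={back,v=2,log=-}
step 14 deliver 3→2: 2={prim,v=2,log=-}
step 15 deliver 1→0: —
step 16 timeout(0): 0={back,v=2,log=-}
step 17 deliver 0→2: —
step 18 propose(1,'p'): —
step 19 propose(0,'q'): —
step 20 deliver 0→3: —
step 21 deliver 3→0: —
step 22 deliver 0→1: 1={back,v=2,log=-}
step 23 deliver 1→0: —
step 24 deliver 0→2: —
step 25 crash(2): 2={✗prim,v=2,log=-}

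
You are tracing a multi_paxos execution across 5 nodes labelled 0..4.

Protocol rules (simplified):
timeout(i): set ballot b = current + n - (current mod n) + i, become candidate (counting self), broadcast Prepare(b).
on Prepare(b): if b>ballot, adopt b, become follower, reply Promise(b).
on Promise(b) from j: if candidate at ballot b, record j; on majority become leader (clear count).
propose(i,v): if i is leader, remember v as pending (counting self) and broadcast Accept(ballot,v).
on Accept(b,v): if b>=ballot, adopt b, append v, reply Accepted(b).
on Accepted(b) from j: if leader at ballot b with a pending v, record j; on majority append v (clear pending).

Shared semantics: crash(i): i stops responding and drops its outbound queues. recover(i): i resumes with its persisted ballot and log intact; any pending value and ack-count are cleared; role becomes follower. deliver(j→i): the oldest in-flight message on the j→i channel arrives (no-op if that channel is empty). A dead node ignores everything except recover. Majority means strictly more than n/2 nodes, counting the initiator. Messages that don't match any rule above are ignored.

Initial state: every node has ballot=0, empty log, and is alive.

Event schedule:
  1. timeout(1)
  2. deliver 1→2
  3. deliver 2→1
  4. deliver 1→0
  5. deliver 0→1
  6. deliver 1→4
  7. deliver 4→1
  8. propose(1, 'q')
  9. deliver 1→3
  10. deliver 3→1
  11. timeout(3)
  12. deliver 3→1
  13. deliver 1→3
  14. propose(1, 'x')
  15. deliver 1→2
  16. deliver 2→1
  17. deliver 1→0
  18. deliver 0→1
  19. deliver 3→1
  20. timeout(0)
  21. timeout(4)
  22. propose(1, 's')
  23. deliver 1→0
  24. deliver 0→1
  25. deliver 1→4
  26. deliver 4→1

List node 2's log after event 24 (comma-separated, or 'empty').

q

1. timeout(1):  <1:cand b6 ->
2. deliver 1→2:  <2:foll b6 ->
3. deliver 2→1:  nop
4. deliver 1→0:  <0:foll b6 ->
5. deliver 0→1:  <1:lead b6 ->
6. deliver 1→4:  <4:foll b6 ->
7. deliver 4→1:  nop
8. propose(1,'q'):  nop
9. deliver 1→3:  <3:foll b6 ->
10. deliver 3→1:  nop
11. timeout(3):  <3:cand b13 ->
12. deliver 3→1:  <1:foll b13 ->
13. deliver 1→3:  nop
14. propose(1,'x'):  nop
15. deliver 1→2:  <2:foll b6 q>
16. deliver 2→1:  nop
17. deliver 1→0:  <0:foll b6 q>
18. deliver 0→1:  nop
19. deliver 3→1:  nop
20. timeout(0):  <0:cand b10 q>
21. timeout(4):  <4:cand b14 ->
22. propose(1,'s'):  nop
23. deliver 1→0:  nop
24. deliver 0→1:  nop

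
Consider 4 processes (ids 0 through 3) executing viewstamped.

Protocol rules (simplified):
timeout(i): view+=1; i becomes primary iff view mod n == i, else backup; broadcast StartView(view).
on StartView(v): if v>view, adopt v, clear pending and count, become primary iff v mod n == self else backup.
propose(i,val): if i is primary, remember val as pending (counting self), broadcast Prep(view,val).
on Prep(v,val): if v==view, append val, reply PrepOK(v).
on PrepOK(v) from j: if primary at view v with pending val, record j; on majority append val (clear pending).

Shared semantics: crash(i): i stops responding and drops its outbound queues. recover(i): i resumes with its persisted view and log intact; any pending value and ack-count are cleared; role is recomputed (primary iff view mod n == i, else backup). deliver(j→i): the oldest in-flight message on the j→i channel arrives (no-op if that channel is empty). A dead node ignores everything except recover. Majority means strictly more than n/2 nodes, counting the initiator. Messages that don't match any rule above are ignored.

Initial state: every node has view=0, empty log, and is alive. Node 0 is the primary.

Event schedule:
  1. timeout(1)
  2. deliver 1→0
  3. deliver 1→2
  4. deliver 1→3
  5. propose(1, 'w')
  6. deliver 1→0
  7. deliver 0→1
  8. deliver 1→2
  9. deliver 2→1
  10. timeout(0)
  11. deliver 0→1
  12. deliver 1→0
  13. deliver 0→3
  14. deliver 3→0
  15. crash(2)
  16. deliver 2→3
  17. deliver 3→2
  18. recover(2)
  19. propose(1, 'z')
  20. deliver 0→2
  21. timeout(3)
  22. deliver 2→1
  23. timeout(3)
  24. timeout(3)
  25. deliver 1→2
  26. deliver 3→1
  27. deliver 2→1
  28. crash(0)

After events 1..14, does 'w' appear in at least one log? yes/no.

after 1 — timeout(1): n1:prim/v1/[-]
after 2 — deliver 1→0: n0:back/v1/[-]
after 3 — deliver 1→2: n2:back/v1/[-]
after 4 — deliver 1→3: n3:back/v1/[-]
after 5 — propose(1,'w'): ·
after 6 — deliver 1→0: n0:back/v1/[w]
after 7 — deliver 0→1: ·
after 8 — deliver 1→2: n2:back/v1/[w]
after 9 — deliver 2→1: n1:prim/v1/[w]
after 10 — timeout(0): n0:back/v2/[w]
after 11 — deliver 0→1: n1:back/v2/[w]
after 12 — deliver 1→0: ·
after 13 — deliver 0→3: n3:back/v2/[-]
after 14 — deliver 3→0: ·

yes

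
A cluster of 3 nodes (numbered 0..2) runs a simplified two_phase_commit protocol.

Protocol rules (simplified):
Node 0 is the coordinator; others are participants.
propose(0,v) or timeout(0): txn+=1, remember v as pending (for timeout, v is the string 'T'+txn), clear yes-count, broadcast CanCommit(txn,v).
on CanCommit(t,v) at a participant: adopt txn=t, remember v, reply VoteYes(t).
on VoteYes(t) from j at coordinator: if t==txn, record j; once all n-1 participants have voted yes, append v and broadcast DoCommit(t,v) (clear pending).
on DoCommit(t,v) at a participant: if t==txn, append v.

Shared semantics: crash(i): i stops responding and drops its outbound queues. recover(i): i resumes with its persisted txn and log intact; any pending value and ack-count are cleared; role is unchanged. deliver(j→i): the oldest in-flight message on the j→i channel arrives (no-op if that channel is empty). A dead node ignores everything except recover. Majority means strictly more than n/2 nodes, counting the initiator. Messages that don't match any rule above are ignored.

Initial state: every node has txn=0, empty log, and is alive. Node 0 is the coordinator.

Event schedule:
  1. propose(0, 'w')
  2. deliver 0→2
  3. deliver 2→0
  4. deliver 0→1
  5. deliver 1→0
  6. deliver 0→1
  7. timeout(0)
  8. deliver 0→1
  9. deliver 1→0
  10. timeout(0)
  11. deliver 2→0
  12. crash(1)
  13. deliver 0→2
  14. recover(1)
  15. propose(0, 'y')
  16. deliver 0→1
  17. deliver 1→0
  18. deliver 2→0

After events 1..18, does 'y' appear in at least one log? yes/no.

1. propose(0,'w'):  <0:coor t1 ->
2. deliver 0→2:  <2:part t1 ->
3. deliver 2→0:  nop
4. deliver 0→1:  <1:part t1 ->
5. deliver 1→0:  <0:coor t1 w>
6. deliver 0→1:  <1:part t1 w>
7. timeout(0):  <0:coor t2 w>
8. deliver 0→1:  <1:part t2 w>
9. deliver 1→0:  nop
10. timeout(0):  <0:coor t3 w>
11. deliver 2→0:  nop
12. crash(1):  <1:✗part t2 w>
13. deliver 0→2:  <2:part t1 w>
14. recover(1):  <1:part t2 w>
15. propose(0,'y'):  <0:coor t4 w>
16. deliver 0→1:  <1:part t3 w>
17. deliver 1→0:  nop
18. deliver 2→0:  nop

no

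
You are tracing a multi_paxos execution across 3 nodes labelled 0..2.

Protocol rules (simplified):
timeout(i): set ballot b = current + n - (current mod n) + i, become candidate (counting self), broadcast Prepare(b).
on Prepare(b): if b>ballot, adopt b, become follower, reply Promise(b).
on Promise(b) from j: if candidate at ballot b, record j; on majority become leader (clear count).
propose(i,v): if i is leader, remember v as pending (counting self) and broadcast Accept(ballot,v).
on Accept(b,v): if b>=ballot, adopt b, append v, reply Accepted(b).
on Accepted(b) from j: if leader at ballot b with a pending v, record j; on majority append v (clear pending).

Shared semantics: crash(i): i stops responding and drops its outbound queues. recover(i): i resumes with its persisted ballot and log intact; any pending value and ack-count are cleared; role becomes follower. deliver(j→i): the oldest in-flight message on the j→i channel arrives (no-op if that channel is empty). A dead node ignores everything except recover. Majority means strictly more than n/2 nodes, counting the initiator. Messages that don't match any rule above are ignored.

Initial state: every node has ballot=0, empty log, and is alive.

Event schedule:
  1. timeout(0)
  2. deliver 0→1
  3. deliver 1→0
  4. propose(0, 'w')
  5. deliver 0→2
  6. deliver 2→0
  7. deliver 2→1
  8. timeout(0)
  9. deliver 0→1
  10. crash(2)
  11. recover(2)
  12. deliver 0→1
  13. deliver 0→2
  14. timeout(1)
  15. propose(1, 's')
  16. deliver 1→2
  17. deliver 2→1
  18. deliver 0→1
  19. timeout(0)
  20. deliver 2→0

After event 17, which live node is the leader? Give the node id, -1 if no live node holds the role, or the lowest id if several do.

1

e1 timeout(0): 0[cand,b=3,-]
e2 deliver 0→1: 1[foll,b=3,-]
e3 deliver 1→0: 0[lead,b=3,-]
e4 propose(0,'w'): ·
e5 deliver 0→2: 2[foll,b=3,-]
e6 deliver 2→0: ·
e7 deliver 2→1: ·
e8 timeout(0): 0[cand,b=6,-]
e9 deliver 0→1: 1[foll,b=3,w]
e10 crash(2): 2[✗foll,b=3,-]
e11 recover(2): 2[foll,b=3,-]
e12 deliver 0→1: 1[foll,b=6,w]
e13 deliver 0→2: 2[foll,b=3,w]
e14 timeout(1): 1[cand,b=10,w]
e15 propose(1,'s'): ·
e16 deliver 1→2: 2[foll,b=10,w]
e17 deliver 2→1: 1[lead,b=10,w]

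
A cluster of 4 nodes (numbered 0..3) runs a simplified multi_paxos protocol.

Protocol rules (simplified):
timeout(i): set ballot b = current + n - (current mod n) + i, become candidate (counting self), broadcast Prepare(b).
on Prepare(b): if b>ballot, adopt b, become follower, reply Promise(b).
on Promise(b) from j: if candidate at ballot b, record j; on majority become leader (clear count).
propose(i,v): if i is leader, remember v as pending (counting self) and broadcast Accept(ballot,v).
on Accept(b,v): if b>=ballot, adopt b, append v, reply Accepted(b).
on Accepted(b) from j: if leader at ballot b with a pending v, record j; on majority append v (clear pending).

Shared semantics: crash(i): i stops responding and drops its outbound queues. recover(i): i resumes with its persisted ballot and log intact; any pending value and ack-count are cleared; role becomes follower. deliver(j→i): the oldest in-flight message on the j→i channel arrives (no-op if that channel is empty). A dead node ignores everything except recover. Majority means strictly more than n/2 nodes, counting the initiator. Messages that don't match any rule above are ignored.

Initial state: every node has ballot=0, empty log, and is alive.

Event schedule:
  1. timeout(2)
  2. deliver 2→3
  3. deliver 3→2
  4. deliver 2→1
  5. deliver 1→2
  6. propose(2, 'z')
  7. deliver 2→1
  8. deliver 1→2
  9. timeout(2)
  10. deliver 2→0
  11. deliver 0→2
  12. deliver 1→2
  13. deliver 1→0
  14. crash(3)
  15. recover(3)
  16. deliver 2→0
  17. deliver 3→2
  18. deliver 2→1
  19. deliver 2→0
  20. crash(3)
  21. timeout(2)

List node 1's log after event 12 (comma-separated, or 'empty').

after 1 — timeout(2): n2:cand/b6/[-]
after 2 — deliver 2→3: n3:foll/b6/[-]
after 3 — deliver 3→2: ·
after 4 — deliver 2→1: n1:foll/b6/[-]
after 5 — deliver 1→2: n2:lead/b6/[-]
after 6 — propose(2,'z'): ·
after 7 — deliver 2→1: n1:foll/b6/[z]
after 8 — deliver 1→2: ·
after 9 — timeout(2): n2:cand/b10/[-]
after 10 — deliver 2→0: n0:foll/b6/[-]
after 11 — deliver 0→2: ·
after 12 — deliver 1→2: ·

z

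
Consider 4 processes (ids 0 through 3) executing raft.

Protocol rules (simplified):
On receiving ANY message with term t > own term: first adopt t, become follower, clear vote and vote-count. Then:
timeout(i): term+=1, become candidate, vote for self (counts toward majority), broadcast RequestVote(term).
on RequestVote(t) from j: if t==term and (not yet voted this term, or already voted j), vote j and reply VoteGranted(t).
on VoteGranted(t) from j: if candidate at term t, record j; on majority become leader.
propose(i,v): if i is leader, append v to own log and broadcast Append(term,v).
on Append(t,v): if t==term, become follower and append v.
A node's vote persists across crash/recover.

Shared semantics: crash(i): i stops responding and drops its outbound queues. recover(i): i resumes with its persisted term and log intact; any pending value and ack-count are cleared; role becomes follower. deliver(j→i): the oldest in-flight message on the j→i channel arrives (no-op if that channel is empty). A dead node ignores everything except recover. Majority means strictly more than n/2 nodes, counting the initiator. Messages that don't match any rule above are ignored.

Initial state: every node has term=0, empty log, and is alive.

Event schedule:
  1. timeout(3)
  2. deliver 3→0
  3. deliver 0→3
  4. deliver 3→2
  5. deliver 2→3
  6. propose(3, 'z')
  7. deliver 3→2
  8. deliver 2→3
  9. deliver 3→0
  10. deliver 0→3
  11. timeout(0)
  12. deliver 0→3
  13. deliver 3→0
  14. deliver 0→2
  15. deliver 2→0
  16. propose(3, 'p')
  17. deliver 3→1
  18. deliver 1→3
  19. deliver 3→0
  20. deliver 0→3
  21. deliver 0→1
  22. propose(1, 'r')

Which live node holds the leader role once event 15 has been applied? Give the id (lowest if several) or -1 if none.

0

after 1 — timeout(3): n3:cand/t1/[-]
after 2 — deliver 3→0: n0:foll/t1/[-]
after 3 — deliver 0→3: ·
after 4 — deliver 3→2: n2:foll/t1/[-]
after 5 — deliver 2→3: n3:lead/t1/[-]
after 6 — propose(3,'z'): n3:lead/t1/[z]
after 7 — deliver 3→2: n2:foll/t1/[z]
after 8 — deliver 2→3: ·
after 9 — deliver 3→0: n0:foll/t1/[z]
after 10 — deliver 0→3: ·
after 11 — timeout(0): n0:cand/t2/[z]
after 12 — deliver 0→3: n3:foll/t2/[z]
after 13 — deliver 3→0: ·
after 14 — deliver 0→2: n2:foll/t2/[z]
after 15 — deliver 2→0: n0:lead/t2/[z]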